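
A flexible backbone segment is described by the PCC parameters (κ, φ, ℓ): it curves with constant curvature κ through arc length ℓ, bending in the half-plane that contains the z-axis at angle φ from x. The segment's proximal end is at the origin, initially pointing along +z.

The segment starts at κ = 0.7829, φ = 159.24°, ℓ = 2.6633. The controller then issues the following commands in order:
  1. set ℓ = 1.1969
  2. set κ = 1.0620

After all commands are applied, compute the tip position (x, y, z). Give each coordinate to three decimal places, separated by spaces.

initial: κ=0.7829, φ=159.24°, ℓ=2.6633
cmd 1: set ℓ=1.1969 → (κ,φ,ℓ)=(0.7829,159.24°,1.1969) → tip=(-0.4871,0.1846,1.0293)
cmd 2: set κ=1.0620 → (κ,φ,ℓ)=(1.0620,159.24°,1.1969) → tip=(-0.6205,0.2352,0.8997)

-0.621 0.235 0.900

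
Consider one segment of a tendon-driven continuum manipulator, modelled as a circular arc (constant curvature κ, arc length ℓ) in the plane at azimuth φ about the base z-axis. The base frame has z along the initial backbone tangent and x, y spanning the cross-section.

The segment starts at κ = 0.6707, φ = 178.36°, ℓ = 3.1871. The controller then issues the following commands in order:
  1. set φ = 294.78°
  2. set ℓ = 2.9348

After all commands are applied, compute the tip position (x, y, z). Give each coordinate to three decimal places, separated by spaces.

0.867 -1.878 1.375

initial: κ=0.6707, φ=178.36°, ℓ=3.1871
cmd 1: set φ=294.78° → (κ,φ,ℓ)=(0.6707,294.78°,3.1871) → tip=(0.9605,-2.0805,1.2578)
cmd 2: set ℓ=2.9348 → (κ,φ,ℓ)=(0.6707,294.78°,2.9348) → tip=(0.8669,-1.8778,1.3747)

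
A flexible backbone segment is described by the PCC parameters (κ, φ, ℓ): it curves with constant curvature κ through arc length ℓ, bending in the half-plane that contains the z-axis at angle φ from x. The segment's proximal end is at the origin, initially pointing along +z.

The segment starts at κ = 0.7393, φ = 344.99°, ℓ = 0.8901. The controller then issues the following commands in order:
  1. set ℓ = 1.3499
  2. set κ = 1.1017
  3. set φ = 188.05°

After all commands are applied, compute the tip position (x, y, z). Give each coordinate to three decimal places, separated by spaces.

initial: κ=0.7393, φ=344.99°, ℓ=0.8901
cmd 1: set ℓ=1.3499 → (κ,φ,ℓ)=(0.7393,344.99°,1.3499) → tip=(0.5984,-0.1604,1.1367)
cmd 2: set κ=1.1017 → (κ,φ,ℓ)=(1.1017,344.99°,1.3499) → tip=(0.8035,-0.2154,0.9045)
cmd 3: set φ=188.05° → (κ,φ,ℓ)=(1.1017,188.05°,1.3499) → tip=(-0.8237,-0.1165,0.9045)

-0.824 -0.116 0.905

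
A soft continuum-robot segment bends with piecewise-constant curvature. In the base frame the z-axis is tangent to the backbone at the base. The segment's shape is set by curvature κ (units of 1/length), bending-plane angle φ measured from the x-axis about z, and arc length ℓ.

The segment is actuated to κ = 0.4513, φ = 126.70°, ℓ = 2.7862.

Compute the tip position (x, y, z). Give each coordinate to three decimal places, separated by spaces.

-0.916 1.229 2.108

θ = κ·ℓ = 0.4513 × 2.7862 = 1.25741 rad
ρ = (1 − cos θ)/κ = (1 − 0.30828)/0.4513 = 1.53273
z = sin θ / κ = 0.95130/0.4513 = 2.10790
x = ρ cos φ = 1.53273 × cos(126.70°) = -0.91600
y = ρ sin φ = 1.53273 × sin(126.70°) = 1.22890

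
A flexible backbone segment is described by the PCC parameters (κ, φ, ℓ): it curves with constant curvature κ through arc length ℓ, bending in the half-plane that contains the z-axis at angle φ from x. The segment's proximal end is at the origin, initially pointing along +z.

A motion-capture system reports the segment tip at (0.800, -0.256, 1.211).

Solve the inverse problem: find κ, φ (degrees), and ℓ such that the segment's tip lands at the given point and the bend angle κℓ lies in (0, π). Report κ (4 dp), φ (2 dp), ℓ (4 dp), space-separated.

0.7734 342.26 1.5682

ρ = √(x²+y²) = √(0.800² + -0.256²) = 0.83996
φ = atan2(y, x) mod 360° = atan2(-0.256, 0.800) = 342.2553°
|p|² = ρ² + z² = 0.83996² + 1.211² = 2.17206
κ = 2ρ / |p|² = 2×0.83996 / 2.17206 = 0.77343
θ = 2·atan2(ρ, z) = 2·atan2(0.83996, 1.211) = 1.21285 rad
ℓ = θ/κ = 1.21285/0.77343 = 1.56815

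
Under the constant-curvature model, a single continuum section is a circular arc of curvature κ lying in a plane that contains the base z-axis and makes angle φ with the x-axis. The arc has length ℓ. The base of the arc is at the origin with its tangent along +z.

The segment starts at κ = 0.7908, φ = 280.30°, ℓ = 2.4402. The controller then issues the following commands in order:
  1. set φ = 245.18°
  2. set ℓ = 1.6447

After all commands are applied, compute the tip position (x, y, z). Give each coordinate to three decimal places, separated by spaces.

initial: κ=0.7908, φ=280.30°, ℓ=2.4402
cmd 1: set φ=245.18° → (κ,φ,ℓ)=(0.7908,245.18°,2.4402) → tip=(-0.7173,-1.5509,1.1840)
cmd 2: set ℓ=1.6447 → (κ,φ,ℓ)=(0.7908,245.18°,1.6447) → tip=(-0.3891,-0.8414,1.2187)

-0.389 -0.841 1.219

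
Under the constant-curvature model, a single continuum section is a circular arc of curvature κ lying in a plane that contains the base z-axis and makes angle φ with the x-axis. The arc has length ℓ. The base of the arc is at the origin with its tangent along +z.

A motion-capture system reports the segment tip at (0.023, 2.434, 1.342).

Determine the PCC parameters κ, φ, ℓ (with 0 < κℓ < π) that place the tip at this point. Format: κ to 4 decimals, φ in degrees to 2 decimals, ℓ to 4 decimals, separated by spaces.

ρ = √(x²+y²) = √(0.023² + 2.434²) = 2.43411
φ = atan2(y, x) mod 360° = atan2(2.434, 0.023) = 89.4586°
|p|² = ρ² + z² = 2.43411² + 1.342² = 7.72585
κ = 2ρ / |p|² = 2×2.43411 / 7.72585 = 0.63012
θ = 2·atan2(ρ, z) = 2·atan2(2.43411, 1.342) = 2.13386 rad
ℓ = θ/κ = 2.13386/0.63012 = 3.38644

0.6301 89.46 3.3864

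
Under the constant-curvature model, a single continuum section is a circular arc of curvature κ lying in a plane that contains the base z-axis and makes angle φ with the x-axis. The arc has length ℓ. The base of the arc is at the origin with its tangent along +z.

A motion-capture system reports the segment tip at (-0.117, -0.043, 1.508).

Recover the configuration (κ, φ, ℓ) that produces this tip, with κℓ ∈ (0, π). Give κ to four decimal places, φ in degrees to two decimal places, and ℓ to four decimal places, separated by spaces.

ρ = √(x²+y²) = √(-0.117² + -0.043²) = 0.12465
φ = atan2(y, x) mod 360° = atan2(-0.043, -0.117) = 200.1795°
|p|² = ρ² + z² = 0.12465² + 1.508² = 2.28960
κ = 2ρ / |p|² = 2×0.12465 / 2.28960 = 0.10888
θ = 2·atan2(ρ, z) = 2·atan2(0.12465, 1.508) = 0.16495 rad
ℓ = θ/κ = 0.16495/0.10888 = 1.51486

0.1089 200.18 1.5149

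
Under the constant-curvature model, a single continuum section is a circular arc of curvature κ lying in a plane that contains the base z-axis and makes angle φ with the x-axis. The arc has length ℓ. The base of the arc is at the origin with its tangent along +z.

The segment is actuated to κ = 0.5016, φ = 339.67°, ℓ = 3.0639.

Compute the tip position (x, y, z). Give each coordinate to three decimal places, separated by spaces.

1.806 -0.669 1.992

θ = κ·ℓ = 0.5016 × 3.0639 = 1.53685 rad
ρ = (1 − cos θ)/κ = (1 − 0.03394)/0.5016 = 1.92596
z = sin θ / κ = 0.99942/0.5016 = 1.99247
x = ρ cos φ = 1.92596 × cos(339.67°) = 1.80599
y = ρ sin φ = 1.92596 × sin(339.67°) = -0.66913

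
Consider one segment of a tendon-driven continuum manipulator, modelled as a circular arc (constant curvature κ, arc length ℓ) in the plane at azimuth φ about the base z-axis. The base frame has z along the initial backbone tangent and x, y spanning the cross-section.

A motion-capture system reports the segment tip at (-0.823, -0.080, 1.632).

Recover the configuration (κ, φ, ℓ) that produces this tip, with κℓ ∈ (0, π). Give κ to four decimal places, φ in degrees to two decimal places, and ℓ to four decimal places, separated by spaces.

0.4941 185.55 1.8983

ρ = √(x²+y²) = √(-0.823² + -0.080²) = 0.82688
φ = atan2(y, x) mod 360° = atan2(-0.080, -0.823) = 185.5520°
|p|² = ρ² + z² = 0.82688² + 1.632² = 3.34715
κ = 2ρ / |p|² = 2×0.82688 / 3.34715 = 0.49408
θ = 2·atan2(ρ, z) = 2·atan2(0.82688, 1.632) = 0.93793 rad
ℓ = θ/κ = 0.93793/0.49408 = 1.89835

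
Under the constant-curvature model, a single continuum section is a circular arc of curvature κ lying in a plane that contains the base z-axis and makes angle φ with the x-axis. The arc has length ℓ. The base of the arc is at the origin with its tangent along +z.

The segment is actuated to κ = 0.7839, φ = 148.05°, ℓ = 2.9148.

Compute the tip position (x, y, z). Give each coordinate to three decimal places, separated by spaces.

θ = κ·ℓ = 0.7839 × 2.9148 = 2.28491 rad
ρ = (1 − cos θ)/κ = (1 − -0.65495)/0.7839 = 2.11117
z = sin θ / κ = 0.75567/0.7839 = 0.96399
x = ρ cos φ = 2.11117 × cos(148.05°) = -1.79135
y = ρ sin φ = 2.11117 × sin(148.05°) = 1.11719

-1.791 1.117 0.964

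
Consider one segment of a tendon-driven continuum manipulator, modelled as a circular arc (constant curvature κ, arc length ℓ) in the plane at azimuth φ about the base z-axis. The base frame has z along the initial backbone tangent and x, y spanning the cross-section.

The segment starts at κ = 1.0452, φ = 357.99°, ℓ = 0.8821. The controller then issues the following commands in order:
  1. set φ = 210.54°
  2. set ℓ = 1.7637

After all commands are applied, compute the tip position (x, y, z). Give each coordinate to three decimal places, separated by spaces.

initial: κ=1.0452, φ=357.99°, ℓ=0.8821
cmd 1: set φ=210.54° → (κ,φ,ℓ)=(1.0452,210.54°,0.8821) → tip=(-0.3261,-0.1924,0.7623)
cmd 2: set ℓ=1.7637 → (κ,φ,ℓ)=(1.0452,210.54°,1.7637) → tip=(-1.0459,-0.6171,0.9214)

-1.046 -0.617 0.921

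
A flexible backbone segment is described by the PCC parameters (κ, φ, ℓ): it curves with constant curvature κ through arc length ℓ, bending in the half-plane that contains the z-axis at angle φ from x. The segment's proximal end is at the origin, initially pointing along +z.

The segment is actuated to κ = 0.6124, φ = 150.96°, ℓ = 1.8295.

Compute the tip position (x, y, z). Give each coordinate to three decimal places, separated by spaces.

θ = κ·ℓ = 0.6124 × 1.8295 = 1.12039 rad
ρ = (1 − cos θ)/κ = (1 − 0.43534)/0.6124 = 0.92205
z = sin θ / κ = 0.90027/0.6124 = 1.47007
x = ρ cos φ = 0.92205 × cos(150.96°) = -0.80613
y = ρ sin φ = 0.92205 × sin(150.96°) = 0.44758

-0.806 0.448 1.470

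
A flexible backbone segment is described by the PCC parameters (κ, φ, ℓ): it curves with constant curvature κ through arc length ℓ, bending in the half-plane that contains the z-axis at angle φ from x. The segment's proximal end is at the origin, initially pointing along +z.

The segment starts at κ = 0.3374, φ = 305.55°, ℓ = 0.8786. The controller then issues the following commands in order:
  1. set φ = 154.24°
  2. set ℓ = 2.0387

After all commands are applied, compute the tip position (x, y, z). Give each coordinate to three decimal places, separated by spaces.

-0.607 0.293 1.882

initial: κ=0.3374, φ=305.55°, ℓ=0.8786
cmd 1: set φ=154.24° → (κ,φ,ℓ)=(0.3374,154.24°,0.8786) → tip=(-0.1164,0.0562,0.8658)
cmd 2: set ℓ=2.0387 → (κ,φ,ℓ)=(0.3374,154.24°,2.0387) → tip=(-0.6070,0.2929,1.8817)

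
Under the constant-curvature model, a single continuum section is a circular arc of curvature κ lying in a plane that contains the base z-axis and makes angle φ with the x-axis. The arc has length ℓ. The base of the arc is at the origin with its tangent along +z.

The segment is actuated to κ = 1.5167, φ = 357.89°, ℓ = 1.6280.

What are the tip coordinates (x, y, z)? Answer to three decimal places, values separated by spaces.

1.174 -0.043 0.411

θ = κ·ℓ = 1.5167 × 1.6280 = 2.46919 rad
ρ = (1 − cos θ)/κ = (1 − -0.78233)/1.5167 = 1.17513
z = sin θ / κ = 0.62287/1.5167 = 0.41067
x = ρ cos φ = 1.17513 × cos(357.89°) = 1.17434
y = ρ sin φ = 1.17513 × sin(357.89°) = -0.04327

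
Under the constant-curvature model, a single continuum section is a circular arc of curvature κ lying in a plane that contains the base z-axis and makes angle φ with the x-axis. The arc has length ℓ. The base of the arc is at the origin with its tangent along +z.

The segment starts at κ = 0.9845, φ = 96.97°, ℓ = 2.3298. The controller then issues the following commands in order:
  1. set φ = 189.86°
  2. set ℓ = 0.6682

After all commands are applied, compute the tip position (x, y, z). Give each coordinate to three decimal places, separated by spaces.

-0.209 -0.036 0.621

initial: κ=0.9845, φ=96.97°, ℓ=2.3298
cmd 1: set φ=189.86° → (κ,φ,ℓ)=(0.9845,189.86°,2.3298) → tip=(-1.6628,-0.2890,0.7617)
cmd 2: set ℓ=0.6682 → (κ,φ,ℓ)=(0.9845,189.86°,0.6682) → tip=(-0.2088,-0.0363,0.6210)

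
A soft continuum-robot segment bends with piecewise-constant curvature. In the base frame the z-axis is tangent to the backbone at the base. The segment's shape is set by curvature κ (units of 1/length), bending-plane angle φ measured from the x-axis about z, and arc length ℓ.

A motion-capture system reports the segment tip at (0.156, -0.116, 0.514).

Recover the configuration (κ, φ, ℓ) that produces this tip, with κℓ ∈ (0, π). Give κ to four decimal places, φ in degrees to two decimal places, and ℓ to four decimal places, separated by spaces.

ρ = √(x²+y²) = √(0.156² + -0.116²) = 0.19440
φ = atan2(y, x) mod 360° = atan2(-0.116, 0.156) = 323.3659°
|p|² = ρ² + z² = 0.19440² + 0.514² = 0.30199
κ = 2ρ / |p|² = 2×0.19440 / 0.30199 = 1.28748
θ = 2·atan2(ρ, z) = 2·atan2(0.19440, 0.514) = 0.72317 rad
ℓ = θ/κ = 0.72317/1.28748 = 0.56169

1.2875 323.37 0.5617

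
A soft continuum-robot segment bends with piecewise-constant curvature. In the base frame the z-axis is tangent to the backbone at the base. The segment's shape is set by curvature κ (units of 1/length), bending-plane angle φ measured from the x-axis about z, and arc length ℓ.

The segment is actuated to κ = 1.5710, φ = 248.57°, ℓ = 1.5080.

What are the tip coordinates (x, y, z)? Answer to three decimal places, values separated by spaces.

-0.399 -1.017 0.444

θ = κ·ℓ = 1.5710 × 1.5080 = 2.36907 rad
ρ = (1 − cos θ)/κ = (1 − -0.71615)/1.5710 = 1.09239
z = sin θ / κ = 0.69795/1.5710 = 0.44427
x = ρ cos φ = 1.09239 × cos(248.57°) = -0.39912
y = ρ sin φ = 1.09239 × sin(248.57°) = -1.01687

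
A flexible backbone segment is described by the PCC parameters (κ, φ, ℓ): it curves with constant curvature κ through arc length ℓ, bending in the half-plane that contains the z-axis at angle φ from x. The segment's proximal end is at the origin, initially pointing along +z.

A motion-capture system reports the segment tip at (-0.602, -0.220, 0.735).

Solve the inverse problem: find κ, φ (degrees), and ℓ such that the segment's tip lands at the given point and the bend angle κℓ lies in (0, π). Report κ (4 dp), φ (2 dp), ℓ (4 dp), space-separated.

ρ = √(x²+y²) = √(-0.602² + -0.220²) = 0.64094
φ = atan2(y, x) mod 360° = atan2(-0.220, -0.602) = 200.0748°
|p|² = ρ² + z² = 0.64094² + 0.735² = 0.95103
κ = 2ρ / |p|² = 2×0.64094 / 0.95103 = 1.34789
θ = 2·atan2(ρ, z) = 2·atan2(0.64094, 0.735) = 1.43429 rad
ℓ = θ/κ = 1.43429/1.34789 = 1.06410

1.3479 200.07 1.0641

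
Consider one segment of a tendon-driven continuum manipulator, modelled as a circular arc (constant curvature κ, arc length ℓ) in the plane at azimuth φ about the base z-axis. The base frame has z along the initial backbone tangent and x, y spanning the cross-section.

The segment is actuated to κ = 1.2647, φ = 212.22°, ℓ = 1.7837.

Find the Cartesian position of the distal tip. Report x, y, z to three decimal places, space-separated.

θ = κ·ℓ = 1.2647 × 1.7837 = 2.25585 rad
ρ = (1 − cos θ)/κ = (1 − -0.63271)/1.2647 = 1.29099
z = sin θ / κ = 0.77439/1.2647 = 0.61231
x = ρ cos φ = 1.29099 × cos(212.22°) = -1.09218
y = ρ sin φ = 1.29099 × sin(212.22°) = -0.68832

-1.092 -0.688 0.612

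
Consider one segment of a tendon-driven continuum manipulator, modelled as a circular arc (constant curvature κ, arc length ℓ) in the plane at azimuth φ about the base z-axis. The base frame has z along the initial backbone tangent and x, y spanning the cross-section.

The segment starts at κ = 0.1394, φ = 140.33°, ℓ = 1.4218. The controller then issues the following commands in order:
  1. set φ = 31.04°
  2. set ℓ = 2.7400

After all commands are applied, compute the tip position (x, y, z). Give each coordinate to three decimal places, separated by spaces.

initial: κ=0.1394, φ=140.33°, ℓ=1.4218
cmd 1: set φ=31.04° → (κ,φ,ℓ)=(0.1394,31.04°,1.4218) → tip=(0.1203,0.0724,1.4125)
cmd 2: set ℓ=2.7400 → (κ,φ,ℓ)=(0.1394,31.04°,2.7400) → tip=(0.4429,0.2666,2.6739)

0.443 0.267 2.674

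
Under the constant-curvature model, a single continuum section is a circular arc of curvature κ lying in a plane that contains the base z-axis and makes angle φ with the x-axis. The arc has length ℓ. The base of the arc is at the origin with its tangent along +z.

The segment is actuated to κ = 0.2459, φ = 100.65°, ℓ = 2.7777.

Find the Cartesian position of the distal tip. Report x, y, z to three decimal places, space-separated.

-0.169 0.897 2.567

θ = κ·ℓ = 0.2459 × 2.7777 = 0.68304 rad
ρ = (1 − cos θ)/κ = (1 − 0.77566)/0.2459 = 0.91232
z = sin θ / κ = 0.63115/0.2459 = 2.56670
x = ρ cos φ = 0.91232 × cos(100.65°) = -0.16861
y = ρ sin φ = 0.91232 × sin(100.65°) = 0.89661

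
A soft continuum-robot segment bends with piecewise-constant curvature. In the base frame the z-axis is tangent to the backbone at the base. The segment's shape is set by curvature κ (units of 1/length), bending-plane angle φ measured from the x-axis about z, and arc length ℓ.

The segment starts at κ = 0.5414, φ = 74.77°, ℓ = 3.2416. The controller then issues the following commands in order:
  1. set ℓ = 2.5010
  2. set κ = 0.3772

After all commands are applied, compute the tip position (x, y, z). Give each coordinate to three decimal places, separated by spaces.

0.288 1.056 2.146

initial: κ=0.5414, φ=74.77°, ℓ=3.2416
cmd 1: set ℓ=2.5010 → (κ,φ,ℓ)=(0.5414,74.77°,2.5010) → tip=(0.3809,1.3989,1.8038)
cmd 2: set κ=0.3772 → (κ,φ,ℓ)=(0.3772,74.77°,2.5010) → tip=(0.2876,1.0563,2.1462)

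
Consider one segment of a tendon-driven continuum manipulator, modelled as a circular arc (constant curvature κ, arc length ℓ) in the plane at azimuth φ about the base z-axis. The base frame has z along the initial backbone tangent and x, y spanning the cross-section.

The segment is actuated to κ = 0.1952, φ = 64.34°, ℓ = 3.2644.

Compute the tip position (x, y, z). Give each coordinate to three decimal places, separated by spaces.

0.435 0.906 3.048

θ = κ·ℓ = 0.1952 × 3.2644 = 0.63721 rad
ρ = (1 − cos θ)/κ = (1 − 0.80376)/0.1952 = 1.00534
z = sin θ / κ = 0.59496/0.1952 = 3.04793
x = ρ cos φ = 1.00534 × cos(64.34°) = 0.43534
y = ρ sin φ = 1.00534 × sin(64.34°) = 0.90619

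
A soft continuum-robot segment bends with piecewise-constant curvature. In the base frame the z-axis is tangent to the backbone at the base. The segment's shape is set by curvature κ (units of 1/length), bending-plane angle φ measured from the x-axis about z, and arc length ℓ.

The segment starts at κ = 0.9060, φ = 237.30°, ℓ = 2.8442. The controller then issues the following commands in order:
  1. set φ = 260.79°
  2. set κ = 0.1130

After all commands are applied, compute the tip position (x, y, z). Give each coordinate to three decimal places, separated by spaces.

initial: κ=0.9060, φ=237.30°, ℓ=2.8442
cmd 1: set φ=260.79° → (κ,φ,ℓ)=(0.9060,260.79°,2.8442) → tip=(-0.3259,-2.0099,0.5907)
cmd 2: set κ=0.1130 → (κ,φ,ℓ)=(0.1130,260.79°,2.8442) → tip=(-0.0725,-0.4473,2.7955)

-0.073 -0.447 2.795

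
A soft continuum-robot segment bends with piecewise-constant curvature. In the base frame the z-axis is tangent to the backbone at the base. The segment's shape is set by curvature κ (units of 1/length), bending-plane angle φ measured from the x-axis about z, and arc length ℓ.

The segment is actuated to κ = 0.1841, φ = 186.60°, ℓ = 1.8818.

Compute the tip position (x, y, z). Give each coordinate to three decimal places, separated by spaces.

-0.321 -0.037 1.844

θ = κ·ℓ = 0.1841 × 1.8818 = 0.34644 rad
ρ = (1 − cos θ)/κ = (1 − 0.94059)/0.1841 = 0.32272
z = sin θ / κ = 0.33955/0.1841 = 1.84438
x = ρ cos φ = 0.32272 × cos(186.60°) = -0.32058
y = ρ sin φ = 0.32272 × sin(186.60°) = -0.03709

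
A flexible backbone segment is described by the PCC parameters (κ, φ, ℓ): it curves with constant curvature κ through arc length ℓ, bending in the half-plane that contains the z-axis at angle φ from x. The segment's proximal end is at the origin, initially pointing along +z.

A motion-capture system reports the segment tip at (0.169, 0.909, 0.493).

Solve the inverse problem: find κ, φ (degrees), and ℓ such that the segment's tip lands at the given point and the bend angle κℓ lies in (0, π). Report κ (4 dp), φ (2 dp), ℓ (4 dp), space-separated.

1.6843 79.47 1.2836

ρ = √(x²+y²) = √(0.169² + 0.909²) = 0.92458
φ = atan2(y, x) mod 360° = atan2(0.909, 0.169) = 79.4679°
|p|² = ρ² + z² = 0.92458² + 0.493² = 1.09789
κ = 2ρ / |p|² = 2×0.92458 / 1.09789 = 1.68428
θ = 2·atan2(ρ, z) = 2·atan2(0.92458, 0.493) = 2.16186 rad
ℓ = θ/κ = 2.16186/1.68428 = 1.28355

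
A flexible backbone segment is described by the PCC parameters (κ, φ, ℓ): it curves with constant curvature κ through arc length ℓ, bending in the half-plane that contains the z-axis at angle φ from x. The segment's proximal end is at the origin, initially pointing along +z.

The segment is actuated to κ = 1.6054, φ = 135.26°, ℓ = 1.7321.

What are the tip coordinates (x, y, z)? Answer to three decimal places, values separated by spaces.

-0.856 0.849 0.220

θ = κ·ℓ = 1.6054 × 1.7321 = 2.78071 rad
ρ = (1 − cos θ)/κ = (1 − -0.93559)/1.6054 = 1.20567
z = sin θ / κ = 0.35310/1.6054 = 0.21994
x = ρ cos φ = 1.20567 × cos(135.26°) = -0.85640
y = ρ sin φ = 1.20567 × sin(135.26°) = 0.84866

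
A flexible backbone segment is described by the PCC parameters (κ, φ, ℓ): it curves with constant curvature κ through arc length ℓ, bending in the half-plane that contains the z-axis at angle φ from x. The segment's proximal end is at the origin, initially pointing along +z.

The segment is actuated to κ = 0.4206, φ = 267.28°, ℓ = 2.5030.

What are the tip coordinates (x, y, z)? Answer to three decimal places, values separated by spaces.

θ = κ·ℓ = 0.4206 × 2.5030 = 1.05276 rad
ρ = (1 − cos θ)/κ = (1 − 0.49517)/0.4206 = 1.20025
z = sin θ / κ = 0.86879/0.4206 = 2.06561
x = ρ cos φ = 1.20025 × cos(267.28°) = -0.05696
y = ρ sin φ = 1.20025 × sin(267.28°) = -1.19890

-0.057 -1.199 2.066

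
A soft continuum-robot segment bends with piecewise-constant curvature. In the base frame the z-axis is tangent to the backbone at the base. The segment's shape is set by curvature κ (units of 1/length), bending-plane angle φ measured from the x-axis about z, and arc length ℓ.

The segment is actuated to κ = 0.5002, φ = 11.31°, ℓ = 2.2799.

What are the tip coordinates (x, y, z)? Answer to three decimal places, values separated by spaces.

1.142 0.228 1.817

θ = κ·ℓ = 0.5002 × 2.2799 = 1.14041 rad
ρ = (1 − cos θ)/κ = (1 − 0.41723)/0.5002 = 1.16508
z = sin θ / κ = 0.90880/0.5002 = 1.81688
x = ρ cos φ = 1.16508 × cos(11.31°) = 1.14246
y = ρ sin φ = 1.16508 × sin(11.31°) = 0.22849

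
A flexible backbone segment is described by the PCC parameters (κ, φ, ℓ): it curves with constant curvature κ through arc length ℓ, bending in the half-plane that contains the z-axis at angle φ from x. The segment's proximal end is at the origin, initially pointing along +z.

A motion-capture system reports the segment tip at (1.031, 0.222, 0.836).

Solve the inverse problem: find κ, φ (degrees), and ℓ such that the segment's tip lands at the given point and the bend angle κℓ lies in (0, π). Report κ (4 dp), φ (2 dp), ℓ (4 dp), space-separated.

ρ = √(x²+y²) = √(1.031² + 0.222²) = 1.05463
φ = atan2(y, x) mod 360° = atan2(0.222, 1.031) = 12.1517°
|p|² = ρ² + z² = 1.05463² + 0.836² = 1.81114
κ = 2ρ / |p|² = 2×1.05463 / 1.81114 = 1.16460
θ = 2·atan2(ρ, z) = 2·atan2(1.05463, 0.836) = 1.80105 rad
ℓ = θ/κ = 1.80105/1.16460 = 1.54649

1.1646 12.15 1.5465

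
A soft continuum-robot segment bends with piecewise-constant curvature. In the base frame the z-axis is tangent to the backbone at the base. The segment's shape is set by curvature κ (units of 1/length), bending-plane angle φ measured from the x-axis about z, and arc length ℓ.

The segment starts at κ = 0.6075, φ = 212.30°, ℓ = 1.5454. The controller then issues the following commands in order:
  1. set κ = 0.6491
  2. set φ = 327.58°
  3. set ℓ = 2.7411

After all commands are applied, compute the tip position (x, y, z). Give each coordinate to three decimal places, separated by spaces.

1.570 -0.997 1.507

initial: κ=0.6075, φ=212.30°, ℓ=1.5454
cmd 1: set κ=0.6491 → (κ,φ,ℓ)=(0.6491,212.30°,1.5454) → tip=(-0.6020,-0.3806,1.2990)
cmd 2: set φ=327.58° → (κ,φ,ℓ)=(0.6491,327.58°,1.5454) → tip=(0.6012,-0.3819,1.2990)
cmd 3: set ℓ=2.7411 → (κ,φ,ℓ)=(0.6491,327.58°,2.7411) → tip=(1.5696,-0.9969,1.5072)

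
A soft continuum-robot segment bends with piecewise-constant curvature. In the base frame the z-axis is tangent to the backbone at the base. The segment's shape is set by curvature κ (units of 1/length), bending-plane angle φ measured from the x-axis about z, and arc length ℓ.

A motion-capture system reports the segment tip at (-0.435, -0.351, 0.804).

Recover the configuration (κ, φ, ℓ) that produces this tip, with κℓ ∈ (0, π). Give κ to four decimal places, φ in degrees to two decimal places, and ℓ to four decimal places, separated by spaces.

1.1659 218.90 1.0421

ρ = √(x²+y²) = √(-0.435² + -0.351²) = 0.55895
φ = atan2(y, x) mod 360° = atan2(-0.351, -0.435) = 218.8999°
|p|² = ρ² + z² = 0.55895² + 0.804² = 0.95884
κ = 2ρ / |p|² = 2×0.55895 / 0.95884 = 1.16589
θ = 2·atan2(ρ, z) = 2·atan2(0.55895, 0.804) = 1.21501 rad
ℓ = θ/κ = 1.21501/1.16589 = 1.04213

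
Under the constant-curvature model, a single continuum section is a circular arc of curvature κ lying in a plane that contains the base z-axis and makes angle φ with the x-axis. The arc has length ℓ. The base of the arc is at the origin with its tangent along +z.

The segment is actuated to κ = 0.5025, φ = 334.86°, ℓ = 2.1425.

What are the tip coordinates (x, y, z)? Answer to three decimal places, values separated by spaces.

0.947 -0.444 1.752

θ = κ·ℓ = 0.5025 × 2.1425 = 1.07661 rad
ρ = (1 − cos θ)/κ = (1 − 0.47432)/0.5025 = 1.04613
z = sin θ / κ = 0.88035/0.5025 = 1.75195
x = ρ cos φ = 1.04613 × cos(334.86°) = 0.94703
y = ρ sin φ = 1.04613 × sin(334.86°) = -0.44443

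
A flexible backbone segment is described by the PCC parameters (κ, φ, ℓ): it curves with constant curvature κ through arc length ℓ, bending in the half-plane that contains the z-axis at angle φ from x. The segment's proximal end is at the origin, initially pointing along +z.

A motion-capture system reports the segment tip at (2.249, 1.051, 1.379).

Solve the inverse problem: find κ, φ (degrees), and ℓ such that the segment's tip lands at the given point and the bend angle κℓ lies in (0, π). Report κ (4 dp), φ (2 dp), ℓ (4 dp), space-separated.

ρ = √(x²+y²) = √(2.249² + 1.051²) = 2.48246
φ = atan2(y, x) mod 360° = atan2(1.051, 2.249) = 25.0476°
|p|² = ρ² + z² = 2.48246² + 1.379² = 8.06424
κ = 2ρ / |p|² = 2×2.48246 / 8.06424 = 0.61567
θ = 2·atan2(ρ, z) = 2·atan2(2.48246, 1.379) = 2.12748 rad
ℓ = θ/κ = 2.12748/0.61567 = 3.45556

0.6157 25.05 3.4556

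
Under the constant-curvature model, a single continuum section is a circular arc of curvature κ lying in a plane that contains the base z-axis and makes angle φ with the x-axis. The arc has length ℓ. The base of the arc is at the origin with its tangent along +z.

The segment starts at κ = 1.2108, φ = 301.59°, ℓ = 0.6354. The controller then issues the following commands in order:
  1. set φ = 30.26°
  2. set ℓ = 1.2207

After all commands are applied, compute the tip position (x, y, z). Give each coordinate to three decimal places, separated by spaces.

initial: κ=1.2108, φ=301.59°, ℓ=0.6354
cmd 1: set φ=30.26° → (κ,φ,ℓ)=(1.2108,30.26°,0.6354) → tip=(0.2009,0.1172,0.5745)
cmd 2: set ℓ=1.2207 → (κ,φ,ℓ)=(1.2108,30.26°,1.2207) → tip=(0.6473,0.3776,0.8223)

0.647 0.378 0.822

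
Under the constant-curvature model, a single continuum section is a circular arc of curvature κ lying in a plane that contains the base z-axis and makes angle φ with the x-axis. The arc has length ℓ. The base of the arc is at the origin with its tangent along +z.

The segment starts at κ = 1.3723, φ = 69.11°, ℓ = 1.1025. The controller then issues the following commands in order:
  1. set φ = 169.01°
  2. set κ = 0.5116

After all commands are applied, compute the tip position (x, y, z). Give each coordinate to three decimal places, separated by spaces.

-0.297 0.058 1.045

initial: κ=1.3723, φ=69.11°, ℓ=1.1025
cmd 1: set φ=169.01° → (κ,φ,ℓ)=(1.3723,169.01°,1.1025) → tip=(-0.6740,0.1309,0.7275)
cmd 2: set κ=0.5116 → (κ,φ,ℓ)=(0.5116,169.01°,1.1025) → tip=(-0.2972,0.0577,1.0450)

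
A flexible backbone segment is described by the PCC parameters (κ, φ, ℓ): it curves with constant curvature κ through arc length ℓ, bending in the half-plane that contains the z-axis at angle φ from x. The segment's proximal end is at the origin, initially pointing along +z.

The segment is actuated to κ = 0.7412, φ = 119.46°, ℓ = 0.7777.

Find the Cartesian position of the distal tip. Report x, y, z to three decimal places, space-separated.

-0.107 0.190 0.735

θ = κ·ℓ = 0.7412 × 0.7777 = 0.57643 rad
ρ = (1 − cos θ)/κ = (1 − 0.83841)/0.7412 = 0.21801
z = sin θ / κ = 0.54504/0.7412 = 0.73534
x = ρ cos φ = 0.21801 × cos(119.46°) = -0.10722
y = ρ sin φ = 0.21801 × sin(119.46°) = 0.18982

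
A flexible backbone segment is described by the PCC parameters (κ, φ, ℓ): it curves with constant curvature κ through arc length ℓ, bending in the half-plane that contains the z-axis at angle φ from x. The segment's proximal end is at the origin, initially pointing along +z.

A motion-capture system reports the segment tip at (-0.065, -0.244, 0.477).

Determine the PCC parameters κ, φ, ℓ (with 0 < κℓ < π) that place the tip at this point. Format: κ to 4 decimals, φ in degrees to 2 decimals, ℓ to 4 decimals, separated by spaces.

ρ = √(x²+y²) = √(-0.065² + -0.244²) = 0.25251
φ = atan2(y, x) mod 360° = atan2(-0.244, -0.065) = 255.0832°
|p|² = ρ² + z² = 0.25251² + 0.477² = 0.29129
κ = 2ρ / |p|² = 2×0.25251 / 0.29129 = 1.73373
θ = 2·atan2(ρ, z) = 2·atan2(0.25251, 0.477) = 0.97373 rad
ℓ = θ/κ = 0.97373/1.73373 = 0.56164

1.7337 255.08 0.5616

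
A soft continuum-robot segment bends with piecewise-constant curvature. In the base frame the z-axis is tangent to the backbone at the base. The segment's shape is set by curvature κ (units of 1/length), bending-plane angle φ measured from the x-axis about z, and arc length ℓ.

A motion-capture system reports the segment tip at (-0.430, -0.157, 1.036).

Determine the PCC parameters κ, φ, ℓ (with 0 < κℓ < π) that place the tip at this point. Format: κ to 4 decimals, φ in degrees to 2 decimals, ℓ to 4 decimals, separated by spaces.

0.7137 200.06 1.1660

ρ = √(x²+y²) = √(-0.430² + -0.157²) = 0.45777
φ = atan2(y, x) mod 360° = atan2(-0.157, -0.430) = 200.0580°
|p|² = ρ² + z² = 0.45777² + 1.036² = 1.28285
κ = 2ρ / |p|² = 2×0.45777 / 1.28285 = 0.71367
θ = 2·atan2(ρ, z) = 2·atan2(0.45777, 1.036) = 0.83213 rad
ℓ = θ/κ = 0.83213/0.71367 = 1.16598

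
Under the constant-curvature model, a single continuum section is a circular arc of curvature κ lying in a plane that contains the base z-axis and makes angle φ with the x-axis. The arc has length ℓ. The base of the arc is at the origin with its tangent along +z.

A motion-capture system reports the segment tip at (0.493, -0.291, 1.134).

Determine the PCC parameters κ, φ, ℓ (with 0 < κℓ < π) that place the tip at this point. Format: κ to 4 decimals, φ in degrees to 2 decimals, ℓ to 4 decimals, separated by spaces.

0.7095 329.45 1.3178

ρ = √(x²+y²) = √(0.493² + -0.291²) = 0.57248
φ = atan2(y, x) mod 360° = atan2(-0.291, 0.493) = 329.4482°
|p|² = ρ² + z² = 0.57248² + 1.134² = 1.61369
κ = 2ρ / |p|² = 2×0.57248 / 1.61369 = 0.70953
θ = 2·atan2(ρ, z) = 2·atan2(0.57248, 1.134) = 0.93501 rad
ℓ = θ/κ = 0.93501/0.70953 = 1.31779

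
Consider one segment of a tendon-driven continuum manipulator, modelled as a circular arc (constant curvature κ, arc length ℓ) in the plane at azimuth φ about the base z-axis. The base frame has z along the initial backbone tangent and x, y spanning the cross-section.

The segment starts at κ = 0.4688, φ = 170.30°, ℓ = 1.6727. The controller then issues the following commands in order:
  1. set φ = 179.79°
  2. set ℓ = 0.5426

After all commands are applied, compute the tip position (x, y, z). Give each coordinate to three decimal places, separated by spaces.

-0.069 0.000 0.537

initial: κ=0.4688, φ=170.30°, ℓ=1.6727
cmd 1: set φ=179.79° → (κ,φ,ℓ)=(0.4688,179.79°,1.6727) → tip=(-0.6229,0.0023,1.5065)
cmd 2: set ℓ=0.5426 → (κ,φ,ℓ)=(0.4688,179.79°,0.5426) → tip=(-0.0686,0.0003,0.5368)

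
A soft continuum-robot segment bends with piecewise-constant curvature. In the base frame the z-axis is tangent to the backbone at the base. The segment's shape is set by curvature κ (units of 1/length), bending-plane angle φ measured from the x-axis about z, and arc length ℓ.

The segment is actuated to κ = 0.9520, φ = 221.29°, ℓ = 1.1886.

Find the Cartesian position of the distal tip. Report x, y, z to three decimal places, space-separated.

-0.454 -0.398 0.951

θ = κ·ℓ = 0.9520 × 1.1886 = 1.13155 rad
ρ = (1 − cos θ)/κ = (1 − 0.42526)/0.9520 = 0.60372
z = sin θ / κ = 0.90507/0.9520 = 0.95071
x = ρ cos φ = 0.60372 × cos(221.29°) = -0.45362
y = ρ sin φ = 0.60372 × sin(221.29°) = -0.39838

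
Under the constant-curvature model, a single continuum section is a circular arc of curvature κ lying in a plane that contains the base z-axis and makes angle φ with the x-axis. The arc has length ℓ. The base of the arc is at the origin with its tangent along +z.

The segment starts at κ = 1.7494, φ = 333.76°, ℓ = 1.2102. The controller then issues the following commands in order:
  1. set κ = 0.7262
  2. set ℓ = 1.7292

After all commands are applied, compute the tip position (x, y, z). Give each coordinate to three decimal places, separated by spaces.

0.852 -0.420 1.309

initial: κ=1.7494, φ=333.76°, ℓ=1.2102
cmd 1: set κ=0.7262 → (κ,φ,ℓ)=(0.7262,333.76°,1.2102) → tip=(0.4471,-0.2204,1.0603)
cmd 2: set ℓ=1.7292 → (κ,φ,ℓ)=(0.7262,333.76°,1.7292) → tip=(0.8524,-0.4202,1.3093)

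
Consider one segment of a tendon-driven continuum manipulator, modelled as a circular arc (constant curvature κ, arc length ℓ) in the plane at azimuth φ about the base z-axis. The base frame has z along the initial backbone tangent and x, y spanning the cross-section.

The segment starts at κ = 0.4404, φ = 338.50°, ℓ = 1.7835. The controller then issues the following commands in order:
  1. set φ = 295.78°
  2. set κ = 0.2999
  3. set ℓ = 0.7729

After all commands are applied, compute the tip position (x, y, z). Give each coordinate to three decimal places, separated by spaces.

0.039 -0.080 0.766

initial: κ=0.4404, φ=338.50°, ℓ=1.7835
cmd 1: set φ=295.78° → (κ,φ,ℓ)=(0.4404,295.78°,1.7835) → tip=(0.2893,-0.5989,1.6057)
cmd 2: set κ=0.2999 → (κ,φ,ℓ)=(0.2999,295.78°,1.7835) → tip=(0.2025,-0.4194,1.6997)
cmd 3: set ℓ=0.7729 → (κ,φ,ℓ)=(0.2999,295.78°,0.7729) → tip=(0.0388,-0.0803,0.7660)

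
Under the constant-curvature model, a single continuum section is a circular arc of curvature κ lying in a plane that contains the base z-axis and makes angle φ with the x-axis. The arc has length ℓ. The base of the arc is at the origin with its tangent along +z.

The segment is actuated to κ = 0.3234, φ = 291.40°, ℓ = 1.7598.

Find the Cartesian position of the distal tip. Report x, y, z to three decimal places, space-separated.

0.178 -0.454 1.666

θ = κ·ℓ = 0.3234 × 1.7598 = 0.56912 rad
ρ = (1 − cos θ)/κ = (1 − 0.84238)/0.3234 = 0.48740
z = sin θ / κ = 0.53889/0.3234 = 1.66633
x = ρ cos φ = 0.48740 × cos(291.40°) = 0.17784
y = ρ sin φ = 0.48740 × sin(291.40°) = -0.45379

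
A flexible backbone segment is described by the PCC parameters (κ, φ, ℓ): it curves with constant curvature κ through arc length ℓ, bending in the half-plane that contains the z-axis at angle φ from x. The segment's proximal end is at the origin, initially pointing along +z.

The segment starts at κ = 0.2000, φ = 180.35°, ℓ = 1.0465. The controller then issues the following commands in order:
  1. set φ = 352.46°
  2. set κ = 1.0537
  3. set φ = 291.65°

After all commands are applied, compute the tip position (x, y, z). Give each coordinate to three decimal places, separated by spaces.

initial: κ=0.2000, φ=180.35°, ℓ=1.0465
cmd 1: set φ=352.46° → (κ,φ,ℓ)=(0.2000,352.46°,1.0465) → tip=(0.1082,-0.0143,1.0389)
cmd 2: set κ=1.0537 → (κ,φ,ℓ)=(1.0537,352.46°,1.0465) → tip=(0.5163,-0.0683,0.8469)
cmd 3: set φ=291.65° → (κ,φ,ℓ)=(1.0537,291.65°,1.0465) → tip=(0.1922,-0.4841,0.8469)

0.192 -0.484 0.847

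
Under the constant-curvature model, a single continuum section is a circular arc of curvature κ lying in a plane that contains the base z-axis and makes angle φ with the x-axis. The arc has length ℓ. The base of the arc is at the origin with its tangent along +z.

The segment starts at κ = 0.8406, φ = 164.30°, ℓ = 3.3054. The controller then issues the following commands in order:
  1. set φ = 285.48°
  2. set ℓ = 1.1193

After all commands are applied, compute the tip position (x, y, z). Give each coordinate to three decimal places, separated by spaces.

0.130 -0.471 0.961

initial: κ=0.8406, φ=164.30°, ℓ=3.3054
cmd 1: set φ=285.48° → (κ,φ,ℓ)=(0.8406,285.48°,3.3054) → tip=(0.6143,-2.2182,0.4225)
cmd 2: set ℓ=1.1193 → (κ,φ,ℓ)=(0.8406,285.48°,1.1193) → tip=(0.1305,-0.4711,0.9613)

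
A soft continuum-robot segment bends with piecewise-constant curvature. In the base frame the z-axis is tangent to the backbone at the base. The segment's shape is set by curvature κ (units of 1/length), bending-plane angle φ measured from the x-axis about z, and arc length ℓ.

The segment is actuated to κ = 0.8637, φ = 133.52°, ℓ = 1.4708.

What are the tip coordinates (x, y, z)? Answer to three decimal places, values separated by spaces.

-0.561 0.591 1.106

θ = κ·ℓ = 0.8637 × 1.4708 = 1.27033 rad
ρ = (1 − cos θ)/κ = (1 − 0.29597)/0.8637 = 0.81514
z = sin θ / κ = 0.95520/0.8637 = 1.10594
x = ρ cos φ = 0.81514 × cos(133.52°) = -0.56131
y = ρ sin φ = 0.81514 × sin(133.52°) = 0.59108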